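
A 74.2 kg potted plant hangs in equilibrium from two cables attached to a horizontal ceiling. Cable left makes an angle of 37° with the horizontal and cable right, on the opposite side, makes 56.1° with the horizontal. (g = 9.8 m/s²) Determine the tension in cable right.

T_right ≈ 582 N

Weight W = 74.2 × 9.8 = 727.2 N acts straight down.
Horizontal: T_left cos 37° = T_right cos 56.1°  →  T_left = 0.6984 T_right.
Vertical: T_left sin 37° + T_right sin 56.1° = 727.2.
Substituting the horizontal relation into the vertical equation gives 1.25 T_right = 727.2, so T_right = 581.6 N.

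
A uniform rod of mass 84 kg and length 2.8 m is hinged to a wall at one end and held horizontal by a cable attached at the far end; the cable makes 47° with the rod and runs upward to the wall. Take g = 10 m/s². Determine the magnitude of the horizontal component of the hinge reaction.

H_x ≈ 392 N

Take torques about the hinge: T sin 47° · 2.8 = 84×10×1.4 = 1176 N·m.
So T = 1176 / (0.7314 × 2.8) = 574.28 N.
ΣF_x = 0: H_x = T cos 47° = 391.66 N.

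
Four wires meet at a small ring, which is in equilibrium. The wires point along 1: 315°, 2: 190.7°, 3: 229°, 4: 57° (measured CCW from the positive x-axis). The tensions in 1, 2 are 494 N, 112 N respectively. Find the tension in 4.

T_4 ≈ 3040 N

Resolve: ΣF_x = 494 cos 315° + 112 cos 190.7° + T_3 cos 229° + T_4 cos 57° = 0.
        ΣF_y = 494 sin 315° + 112 sin 190.7° + T_3 sin 229° + T_4 sin 57° = 0.
The known terms sum to (239.3, -370.1) N, so -0.6561 T_3 + 0.5446 T_4 = -239.3 and -0.7547 T_3 + 0.8387 T_4 = 370.1.
Solving simultaneously: T_3 = 2890 N, T_4 = 3042 N.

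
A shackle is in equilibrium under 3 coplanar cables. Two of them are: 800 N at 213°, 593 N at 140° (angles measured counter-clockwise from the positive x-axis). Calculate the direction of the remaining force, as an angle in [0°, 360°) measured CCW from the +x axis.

θ ≈ 2.77°

Sum the known components: ΣF_x = -1125 N, ΣF_y = -54.54 N.
For equilibrium the remaining force must supply (−ΣF_x, −ΣF_y) = (1125, 54.54) N.
Magnitude = √((1125)² + (54.54)²) = 1127 N; direction = atan2(54.54, 1125) = 2.8°.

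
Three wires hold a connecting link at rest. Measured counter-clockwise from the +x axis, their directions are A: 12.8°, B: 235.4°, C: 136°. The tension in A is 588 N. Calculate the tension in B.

Resolve: ΣF_x = 588 cos 12.8° + T_B cos 235.4° + T_C cos 136° = 0.
        ΣF_y = 588 sin 12.8° + T_B sin 235.4° + T_C sin 136° = 0.
The known terms sum to (573.4, 130.3) N, so -0.5678 T_B − 0.7193 T_C = -573.4 and -0.8231 T_B + 0.6947 T_C = -130.3.
Solving simultaneously: T_B = 498.7 N, T_C = 403.4 N.

T_B ≈ 499 N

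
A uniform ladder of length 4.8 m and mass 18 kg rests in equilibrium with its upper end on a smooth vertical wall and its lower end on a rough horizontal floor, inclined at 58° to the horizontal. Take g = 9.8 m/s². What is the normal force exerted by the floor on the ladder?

ΣF_y = 0: N_floor = 18×9.8 = 176.4 N.

N_floor ≈ 176 N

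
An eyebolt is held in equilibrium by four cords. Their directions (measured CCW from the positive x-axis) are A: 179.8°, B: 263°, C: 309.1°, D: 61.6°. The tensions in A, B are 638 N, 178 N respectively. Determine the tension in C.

T_C ≈ 538 N

Resolve: ΣF_x = 638 cos 179.8° + 178 cos 263° + T_C cos 309.1° + T_D cos 61.6° = 0.
        ΣF_y = 638 sin 179.8° + 178 sin 263° + T_C sin 309.1° + T_D sin 61.6° = 0.
The known terms sum to (-659.7, -174.4) N, so 0.6307 T_C + 0.4756 T_D = 659.7 and -0.7760 T_C + 0.8796 T_D = 174.4.
Solving simultaneously: T_C = 538.3 N, T_D = 673.2 N.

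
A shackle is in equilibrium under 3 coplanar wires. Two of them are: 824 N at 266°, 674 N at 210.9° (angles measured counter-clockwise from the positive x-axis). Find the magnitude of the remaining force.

F ≈ 1330 N

Sum the known components: ΣF_x = -635.8 N, ΣF_y = -1168 N.
For equilibrium the remaining force must supply (−ΣF_x, −ΣF_y) = (635.8, 1168) N.
Magnitude = √((635.8)² + (1168)²) = 1330 N; direction = atan2(1168, 635.8) = 61.4°.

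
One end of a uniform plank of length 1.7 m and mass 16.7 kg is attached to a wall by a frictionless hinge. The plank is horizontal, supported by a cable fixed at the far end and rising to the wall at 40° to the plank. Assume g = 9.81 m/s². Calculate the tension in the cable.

Take torques about the hinge: T sin 40° · 1.7 = 16.7×9.81×0.85 = 139.25 N·m.
So T = 139.25 / (0.6428 × 1.7) = 127.43 N.

T ≈ 127 N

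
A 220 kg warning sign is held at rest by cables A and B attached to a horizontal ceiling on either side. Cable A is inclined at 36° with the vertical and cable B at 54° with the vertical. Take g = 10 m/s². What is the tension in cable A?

Angles from the horizontal: cable A is 90° − 36° = 54°, cable B is 90° − 54° = 36°.
Weight W = 220 × 10 = 2200 N acts straight down.
Horizontal: T_A cos 54° = T_B cos 36°  →  T_B = 0.7265 T_A.
Vertical: T_A sin 54° + T_B sin 36° = 2200.
Substituting the horizontal relation into the vertical equation gives 1.236 T_A = 2200, so T_A = 1780 N.

T_A ≈ 1780 N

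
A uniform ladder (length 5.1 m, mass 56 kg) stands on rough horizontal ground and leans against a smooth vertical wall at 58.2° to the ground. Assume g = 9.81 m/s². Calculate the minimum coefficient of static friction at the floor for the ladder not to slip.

μ_min ≈ 0.310

ΣF_y = 0: N_floor = 56×9.81 = 549.36 N.
Torques about the foot: N_wall · 5.1 sin 58.2° = 56×9.81×2.55 cos 58.2° → N_wall = 170.31 N.
ΣF_x = 0: f_floor = N_wall = 170.31 N.
μ_min = f_floor / N_floor = 170.31 / 549.36 = 0.31.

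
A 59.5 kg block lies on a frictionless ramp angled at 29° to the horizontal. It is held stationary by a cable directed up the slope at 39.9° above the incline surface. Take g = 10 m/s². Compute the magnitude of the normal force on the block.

Take axes along and perpendicular to the incline. Weight components: W sin 29° = 288.5 N down-slope, W cos 29° = 520.4 N into the surface.
Along incline: T cos 39.9° = W sin 29° → T = 376 N.
Perpendicular: N = W cos 29° − T sin 39.9° = 279.2 N.

N ≈ 279 N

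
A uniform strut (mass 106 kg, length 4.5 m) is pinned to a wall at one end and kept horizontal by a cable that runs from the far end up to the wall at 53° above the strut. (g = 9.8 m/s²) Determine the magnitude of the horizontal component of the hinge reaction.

H_x ≈ 391 N

Take torques about the hinge: T sin 53° · 4.5 = 106×9.8×2.25 = 2337.3 N·m.
So T = 2337.3 / (0.7986 × 4.5) = 650.36 N.
ΣF_x = 0: H_x = T cos 53° = 391.4 N.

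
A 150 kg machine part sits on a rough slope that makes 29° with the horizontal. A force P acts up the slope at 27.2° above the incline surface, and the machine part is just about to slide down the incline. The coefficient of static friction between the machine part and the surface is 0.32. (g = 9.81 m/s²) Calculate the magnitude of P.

On the verge of sliding down the incline, friction equals μN and acts up the slope.
Perpendicular: N + P sin 27.2° = W cos 29° = 1287 N.
Along incline: P cos 27.2° + μN = W sin 29° with W sin 29° = 713.4 N.
Solving the pair for P and N: P = 405.8 N, N = 1102 N (and f = μN = 352.5 N).

P ≈ 406 N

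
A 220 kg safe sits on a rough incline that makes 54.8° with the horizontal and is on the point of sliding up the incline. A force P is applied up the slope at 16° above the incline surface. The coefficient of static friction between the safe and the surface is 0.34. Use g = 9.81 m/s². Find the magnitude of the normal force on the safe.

On the verge of sliding up the incline, friction equals μN and acts down the slope.
Perpendicular: N + P sin 16° = W cos 54.8° = 1244 N.
Along incline: P cos 16° = W sin 54.8° + μN  with W sin 54.8° = 1764 N.
Solving the pair for P and N: P = 2073 N, N = 672.8 N (and f = μN = 228.7 N).

N ≈ 673 N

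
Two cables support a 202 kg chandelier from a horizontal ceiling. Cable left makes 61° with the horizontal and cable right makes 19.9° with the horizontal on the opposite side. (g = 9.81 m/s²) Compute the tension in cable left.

T_left ≈ 1890 N

Weight W = 202 × 9.81 = 1982 N acts straight down.
Horizontal: T_left cos 61° = T_right cos 19.9°  →  T_right = 0.5156 T_left.
Vertical: T_left sin 61° + T_right sin 19.9° = 1982.
Substituting the horizontal relation into the vertical equation gives 1.05 T_left = 1982, so T_left = 1887 N.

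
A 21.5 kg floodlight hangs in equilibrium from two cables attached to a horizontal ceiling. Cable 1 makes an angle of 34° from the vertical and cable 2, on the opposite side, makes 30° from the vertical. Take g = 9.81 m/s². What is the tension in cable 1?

T_1 ≈ 117 N

Angles from the horizontal: cable 1 is 90° − 34° = 56°, cable 2 is 90° − 30° = 60°.
Weight W = 21.5 × 9.81 = 210.9 N acts straight down.
Horizontal: T_1 cos 56° = T_2 cos 60°  →  T_2 = 1.118 T_1.
Vertical: T_1 sin 56° + T_2 sin 60° = 210.9.
Substituting the horizontal relation into the vertical equation gives 1.798 T_1 = 210.9, so T_1 = 117.3 N.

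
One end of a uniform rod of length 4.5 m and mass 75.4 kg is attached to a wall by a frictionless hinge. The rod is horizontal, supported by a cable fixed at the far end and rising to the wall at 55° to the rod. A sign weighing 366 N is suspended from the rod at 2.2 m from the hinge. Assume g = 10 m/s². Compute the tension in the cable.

T ≈ 679 N

Take torques about the hinge: T sin 55° · 4.5 = 75.4×10×2.25 + 366×2.2 = 2501.7 N·m.
So T = 2501.7 / (0.8192 × 4.5) = 678.67 N.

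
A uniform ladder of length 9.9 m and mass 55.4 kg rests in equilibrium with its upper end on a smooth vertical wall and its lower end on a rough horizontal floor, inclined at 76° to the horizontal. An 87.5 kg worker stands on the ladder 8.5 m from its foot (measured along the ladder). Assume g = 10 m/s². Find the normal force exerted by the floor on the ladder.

N_floor ≈ 1430 N

ΣF_y = 0: N_floor = 55.4×10 + 87.5×10 = 1429 N.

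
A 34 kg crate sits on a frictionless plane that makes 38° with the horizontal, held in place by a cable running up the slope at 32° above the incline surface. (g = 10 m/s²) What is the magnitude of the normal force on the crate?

N ≈ 137 N

Take axes along and perpendicular to the incline. Weight components: W sin 38° = 209.3 N down-slope, W cos 38° = 267.9 N into the surface.
Along incline: T cos 32° = W sin 38° → T = 246.8 N.
Perpendicular: N = W cos 38° − T sin 32° = 137.1 N.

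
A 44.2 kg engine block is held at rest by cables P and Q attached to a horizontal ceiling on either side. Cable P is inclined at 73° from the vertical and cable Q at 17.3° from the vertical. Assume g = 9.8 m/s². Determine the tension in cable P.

Angles from the horizontal: cable P is 90° − 73° = 17°, cable Q is 90° − 17.3° = 72.7°.
Weight W = 44.2 × 9.8 = 433.2 N acts straight down.
Horizontal: T_P cos 17° = T_Q cos 72.7°  →  T_Q = 3.216 T_P.
Vertical: T_P sin 17° + T_Q sin 72.7° = 433.2.
Substituting the horizontal relation into the vertical equation gives 3.363 T_P = 433.2, so T_P = 128.8 N.

T_P ≈ 129 N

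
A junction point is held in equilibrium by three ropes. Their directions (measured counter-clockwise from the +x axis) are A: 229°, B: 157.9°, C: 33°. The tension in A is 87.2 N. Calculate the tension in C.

Resolve: ΣF_x = 87.2 cos 229° + T_B cos 157.9° + T_C cos 33° = 0.
        ΣF_y = 87.2 sin 229° + T_B sin 157.9° + T_C sin 33° = 0.
The known terms sum to (-57.21, -65.81) N, so -0.9265 T_B + 0.8387 T_C = 57.21 and 0.3762 T_B + 0.5446 T_C = 65.81.
Solving simultaneously: T_B = 29.31 N, T_C = 100.6 N.

T_C ≈ 101 N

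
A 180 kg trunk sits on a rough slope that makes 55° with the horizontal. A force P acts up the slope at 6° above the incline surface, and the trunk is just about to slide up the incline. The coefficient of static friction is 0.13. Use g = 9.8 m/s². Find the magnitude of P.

On the verge of sliding up the incline, friction equals μN and acts down the slope.
Perpendicular: N + P sin 6° = W cos 55° = 1012 N.
Along incline: P cos 6° = W sin 55° + μN  with W sin 55° = 1445 N.
Solving the pair for P and N: P = 1564 N, N = 848.3 N (and f = μN = 110.3 N).

P ≈ 1560 N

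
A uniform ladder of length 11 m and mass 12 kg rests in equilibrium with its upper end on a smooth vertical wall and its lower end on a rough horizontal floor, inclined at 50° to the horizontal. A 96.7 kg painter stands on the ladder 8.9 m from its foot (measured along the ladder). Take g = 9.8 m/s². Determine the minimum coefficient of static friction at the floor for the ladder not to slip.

ΣF_y = 0: N_floor = 12×9.8 + 96.7×9.8 = 1065.3 N.
Torques about the foot: N_wall · 11 sin 50° = 12×9.8×5.5 cos 50° + 96.7×9.8×8.9 cos 50° → N_wall = 692.71 N.
ΣF_x = 0: f_floor = N_wall = 692.71 N.
μ_min = f_floor / N_floor = 692.71 / 1065.3 = 0.6503.

μ_min ≈ 0.650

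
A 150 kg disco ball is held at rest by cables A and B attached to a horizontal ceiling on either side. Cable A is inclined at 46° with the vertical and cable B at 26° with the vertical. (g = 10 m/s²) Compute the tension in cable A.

Angles from the horizontal: cable A is 90° − 46° = 44°, cable B is 90° − 26° = 64°.
Weight W = 150 × 10 = 1500 N acts straight down.
Horizontal: T_A cos 44° = T_B cos 64°  →  T_B = 1.641 T_A.
Vertical: T_A sin 44° + T_B sin 64° = 1500.
Substituting the horizontal relation into the vertical equation gives 2.17 T_A = 1500, so T_A = 691.4 N.

T_A ≈ 691 N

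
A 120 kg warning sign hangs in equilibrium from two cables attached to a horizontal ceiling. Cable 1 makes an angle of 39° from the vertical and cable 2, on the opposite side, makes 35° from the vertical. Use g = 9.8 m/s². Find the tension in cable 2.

Angles from the horizontal: cable 1 is 90° − 39° = 51°, cable 2 is 90° − 35° = 55°.
Weight W = 120 × 9.8 = 1176 N acts straight down.
Horizontal: T_1 cos 51° = T_2 cos 55°  →  T_1 = 0.9114 T_2.
Vertical: T_1 sin 51° + T_2 sin 55° = 1176.
Substituting the horizontal relation into the vertical equation gives 1.527 T_2 = 1176, so T_2 = 769.9 N.

T_2 ≈ 770 N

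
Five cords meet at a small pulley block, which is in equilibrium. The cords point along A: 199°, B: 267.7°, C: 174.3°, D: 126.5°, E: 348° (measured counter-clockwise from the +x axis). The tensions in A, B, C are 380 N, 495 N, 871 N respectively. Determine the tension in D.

Resolve: ΣF_x = 380 cos 199° + 495 cos 267.7° + 871 cos 174.3° + T_D cos 126.5° + T_E cos 348° = 0.
        ΣF_y = 380 sin 199° + 495 sin 267.7° + 871 sin 174.3° + T_D sin 126.5° + T_E sin 348° = 0.
The known terms sum to (-1246, -531.8) N, so -0.5948 T_D + 0.9781 T_E = 1246 and 0.8039 T_D − 0.2079 T_E = 531.8.
Solving simultaneously: T_D = 1176 N, T_E = 1989 N.

T_D ≈ 1180 N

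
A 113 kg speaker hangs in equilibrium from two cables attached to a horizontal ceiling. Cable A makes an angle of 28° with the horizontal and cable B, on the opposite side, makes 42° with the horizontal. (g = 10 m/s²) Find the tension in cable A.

Weight W = 113 × 10 = 1130 N acts straight down.
Horizontal: T_A cos 28° = T_B cos 42°  →  T_B = 1.188 T_A.
Vertical: T_A sin 28° + T_B sin 42° = 1130.
Substituting the horizontal relation into the vertical equation gives 1.264 T_A = 1130, so T_A = 893.6 N.

T_A ≈ 894 N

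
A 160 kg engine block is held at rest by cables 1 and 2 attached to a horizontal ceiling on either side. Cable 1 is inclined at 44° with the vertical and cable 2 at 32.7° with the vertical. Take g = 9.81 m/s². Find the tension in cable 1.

Angles from the horizontal: cable 1 is 90° − 44° = 46°, cable 2 is 90° − 32.7° = 57.3°.
Weight W = 160 × 9.81 = 1570 N acts straight down.
Horizontal: T_1 cos 46° = T_2 cos 57.3°  →  T_2 = 1.286 T_1.
Vertical: T_1 sin 46° + T_2 sin 57.3° = 1570.
Substituting the horizontal relation into the vertical equation gives 1.801 T_1 = 1570, so T_1 = 871.3 N.

T_1 ≈ 871 N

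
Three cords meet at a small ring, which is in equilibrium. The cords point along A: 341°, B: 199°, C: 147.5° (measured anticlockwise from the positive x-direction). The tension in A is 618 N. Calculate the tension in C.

T_C ≈ 486 N

Resolve: ΣF_x = 618 cos 341° + T_B cos 199° + T_C cos 147.5° = 0.
        ΣF_y = 618 sin 341° + T_B sin 199° + T_C sin 147.5° = 0.
The known terms sum to (584.3, -201.2) N, so -0.9455 T_B − 0.8434 T_C = -584.3 and -0.3256 T_B + 0.5373 T_C = 201.2.
Solving simultaneously: T_B = 184.3 N, T_C = 486.2 N.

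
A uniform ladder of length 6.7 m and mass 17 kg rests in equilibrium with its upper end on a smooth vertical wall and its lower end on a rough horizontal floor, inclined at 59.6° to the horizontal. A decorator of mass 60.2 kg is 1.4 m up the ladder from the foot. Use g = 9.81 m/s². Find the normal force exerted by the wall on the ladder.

N_wall ≈ 121 N

Torques about the foot: N_wall · 6.7 sin 59.6° = 17×9.81×3.35 cos 59.6° + 60.2×9.81×1.4 cos 59.6° → N_wall = 121.32 N.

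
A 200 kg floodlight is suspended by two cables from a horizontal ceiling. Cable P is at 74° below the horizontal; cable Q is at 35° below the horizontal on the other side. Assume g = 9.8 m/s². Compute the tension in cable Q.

T_Q ≈ 571 N

Weight W = 200 × 9.8 = 1960 N acts straight down.
Horizontal: T_P cos 74° = T_Q cos 35°  →  T_P = 2.972 T_Q.
Vertical: T_P sin 74° + T_Q sin 35° = 1960.
Substituting the horizontal relation into the vertical equation gives 3.43 T_Q = 1960, so T_Q = 571.4 N.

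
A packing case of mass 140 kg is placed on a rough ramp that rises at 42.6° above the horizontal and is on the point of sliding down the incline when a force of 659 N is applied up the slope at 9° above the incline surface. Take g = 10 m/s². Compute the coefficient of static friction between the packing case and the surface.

On the verge of sliding down the incline, friction is at its maximum μN and acts up the slope.
Perpendicular to incline: N = W cos 42.6° − P sin 9° = 1031 − 103.1 = 927.4 N.
Along incline: P cos 9° + μN = W sin 42.6° → μ = (W sin 42.6° − P cos 9°) / N = 0.32.

μ ≈ 0.320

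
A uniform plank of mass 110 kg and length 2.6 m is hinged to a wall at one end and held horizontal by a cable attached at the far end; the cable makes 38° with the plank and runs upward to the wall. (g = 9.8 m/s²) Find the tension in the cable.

Take torques about the hinge: T sin 38° · 2.6 = 110×9.8×1.3 = 1401.4 N·m.
So T = 1401.4 / (0.6157 × 2.6) = 875.48 N.

T ≈ 875 N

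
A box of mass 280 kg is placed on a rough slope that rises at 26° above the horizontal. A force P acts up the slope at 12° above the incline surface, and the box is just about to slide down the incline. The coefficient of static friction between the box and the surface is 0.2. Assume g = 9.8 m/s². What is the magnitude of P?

On the verge of sliding down the incline, friction equals μN and acts up the slope.
Perpendicular: N + P sin 12° = W cos 26° = 2466 N.
Along incline: P cos 12° + μN = W sin 26° with W sin 26° = 1203 N.
Solving the pair for P and N: P = 757.7 N, N = 2309 N (and f = μN = 461.8 N).

P ≈ 758 N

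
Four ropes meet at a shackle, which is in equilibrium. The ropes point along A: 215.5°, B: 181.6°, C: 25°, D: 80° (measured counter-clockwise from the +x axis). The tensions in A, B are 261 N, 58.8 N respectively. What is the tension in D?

Resolve: ΣF_x = 261 cos 215.5° + 58.8 cos 181.6° + T_C cos 25° + T_D cos 80° = 0.
        ΣF_y = 261 sin 215.5° + 58.8 sin 181.6° + T_C sin 25° + T_D sin 80° = 0.
The known terms sum to (-271.3, -153.2) N, so 0.9063 T_C + 0.1736 T_D = 271.3 and 0.4226 T_C + 0.9848 T_D = 153.2.
Solving simultaneously: T_C = 293.6 N, T_D = 29.56 N.

T_D ≈ 29.6 N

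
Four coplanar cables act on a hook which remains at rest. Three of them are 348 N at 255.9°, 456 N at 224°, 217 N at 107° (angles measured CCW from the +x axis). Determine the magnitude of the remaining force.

F ≈ 653 N

Sum the known components: ΣF_x = -476.2 N, ΣF_y = -446.8 N.
For equilibrium the remaining force must supply (−ΣF_x, −ΣF_y) = (476.2, 446.8) N.
Magnitude = √((476.2)² + (446.8)²) = 653 N; direction = atan2(446.8, 476.2) = 43.2°.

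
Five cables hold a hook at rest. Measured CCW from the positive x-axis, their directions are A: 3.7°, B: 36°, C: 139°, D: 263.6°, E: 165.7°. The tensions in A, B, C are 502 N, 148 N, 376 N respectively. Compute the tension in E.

T_E ≈ 297 N

Resolve: ΣF_x = 502 cos 3.7° + 148 cos 36° + 376 cos 139° + T_D cos 263.6° + T_E cos 165.7° = 0.
        ΣF_y = 502 sin 3.7° + 148 sin 36° + 376 sin 139° + T_D sin 263.6° + T_E sin 165.7° = 0.
The known terms sum to (336.9, 366.1) N, so -0.1115 T_D − 0.9690 T_E = -336.9 and -0.9938 T_D + 0.2470 T_E = -366.1.
Solving simultaneously: T_D = 442.1 N, T_E = 296.8 N.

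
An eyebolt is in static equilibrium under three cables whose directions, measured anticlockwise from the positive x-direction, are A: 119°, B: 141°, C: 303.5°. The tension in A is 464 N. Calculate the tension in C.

T_C ≈ 578 N

Resolve: ΣF_x = 464 cos 119° + T_B cos 141° + T_C cos 303.5° = 0.
        ΣF_y = 464 sin 119° + T_B sin 141° + T_C sin 303.5° = 0.
The known terms sum to (-225, 405.8) N, so -0.7771 T_B + 0.5519 T_C = 225 and 0.6293 T_B − 0.8339 T_C = -405.8.
Solving simultaneously: T_B = 121.1 N, T_C = 578 N.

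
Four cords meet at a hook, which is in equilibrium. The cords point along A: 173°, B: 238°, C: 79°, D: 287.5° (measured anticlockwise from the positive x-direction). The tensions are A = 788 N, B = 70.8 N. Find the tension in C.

Resolve: ΣF_x = 788 cos 173° + 70.8 cos 238° + T_C cos 79° + T_D cos 287.5° = 0.
        ΣF_y = 788 sin 173° + 70.8 sin 238° + T_C sin 79° + T_D sin 287.5° = 0.
The known terms sum to (-819.6, 35.99) N, so 0.1908 T_C + 0.3007 T_D = 819.6 and 0.9816 T_C − 0.9537 T_D = -35.99.
Solving simultaneously: T_C = 1616 N, T_D = 1701 N.

T_C ≈ 1620 N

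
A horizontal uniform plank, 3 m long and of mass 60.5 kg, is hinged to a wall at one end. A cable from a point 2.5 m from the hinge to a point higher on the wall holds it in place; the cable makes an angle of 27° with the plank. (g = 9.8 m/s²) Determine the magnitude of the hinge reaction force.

Take torques about the hinge: T sin 27° · 2.5 = 60.5×9.8×1.5 = 889.35 N·m.
So T = 889.35 / (0.4540 × 2.5) = 783.58 N.
ΣF_x = 0: H_x = T cos 27° = 698.18 N.
ΣF_y = 0: H_y = (60.5×9.8) − T sin 27° = 592.9 − 355.74 = 237.16 N.
|H| = √(H_x² + H_y²) = √((698.18)² + (237.16)²) = 737.36 N.

|H| ≈ 737 N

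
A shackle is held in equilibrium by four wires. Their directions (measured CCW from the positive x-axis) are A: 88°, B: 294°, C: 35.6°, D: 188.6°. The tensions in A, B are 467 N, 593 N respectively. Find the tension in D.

T_D ≈ 465 N

Resolve: ΣF_x = 467 cos 88° + 593 cos 294° + T_C cos 35.6° + T_D cos 188.6° = 0.
        ΣF_y = 467 sin 88° + 593 sin 294° + T_C sin 35.6° + T_D sin 188.6° = 0.
The known terms sum to (257.5, -75.02) N, so 0.8131 T_C − 0.9888 T_D = -257.5 and 0.5821 T_C − 0.1495 T_D = 75.02.
Solving simultaneously: T_C = 248.2 N, T_D = 464.5 N.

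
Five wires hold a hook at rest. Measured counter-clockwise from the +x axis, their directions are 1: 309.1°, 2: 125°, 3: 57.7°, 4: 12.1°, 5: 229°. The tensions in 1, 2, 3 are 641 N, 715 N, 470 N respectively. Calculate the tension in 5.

Resolve: ΣF_x = 641 cos 309.1° + 715 cos 125° + 470 cos 57.7° + T_4 cos 12.1° + T_5 cos 229° = 0.
        ΣF_y = 641 sin 309.1° + 715 sin 125° + 470 sin 57.7° + T_4 sin 12.1° + T_5 sin 229° = 0.
The known terms sum to (245.3, 485.5) N, so 0.9778 T_4 − 0.6561 T_5 = -245.3 and 0.2096 T_4 − 0.7547 T_5 = -485.5.
Solving simultaneously: T_4 = 222.2 N, T_5 = 705 N.

T_5 ≈ 705 N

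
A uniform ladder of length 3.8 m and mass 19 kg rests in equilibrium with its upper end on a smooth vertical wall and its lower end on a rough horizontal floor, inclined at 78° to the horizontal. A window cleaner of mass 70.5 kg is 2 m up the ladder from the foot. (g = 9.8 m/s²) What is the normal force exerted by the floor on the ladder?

ΣF_y = 0: N_floor = 19×9.8 + 70.5×9.8 = 877.1 N.

N_floor ≈ 877 N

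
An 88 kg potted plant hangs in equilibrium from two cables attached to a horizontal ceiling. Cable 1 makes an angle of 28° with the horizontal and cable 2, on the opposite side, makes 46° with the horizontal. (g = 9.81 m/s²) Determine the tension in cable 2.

T_2 ≈ 793 N

Weight W = 88 × 9.81 = 863.3 N acts straight down.
Horizontal: T_1 cos 28° = T_2 cos 46°  →  T_1 = 0.7867 T_2.
Vertical: T_1 sin 28° + T_2 sin 46° = 863.3.
Substituting the horizontal relation into the vertical equation gives 1.089 T_2 = 863.3, so T_2 = 792.9 N.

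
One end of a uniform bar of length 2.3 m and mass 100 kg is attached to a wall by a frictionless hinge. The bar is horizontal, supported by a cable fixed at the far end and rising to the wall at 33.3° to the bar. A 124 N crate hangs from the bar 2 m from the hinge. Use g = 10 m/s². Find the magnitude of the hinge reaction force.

Take torques about the hinge: T sin 33.3° · 2.3 = 100×10×1.15 + 124×2 = 1398 N·m.
So T = 1398 / (0.5490 × 2.3) = 1107.1 N.
ΣF_x = 0: H_x = T cos 33.3° = 925.33 N.
ΣF_y = 0: H_y = (100×10 + 124) − T sin 33.3° = 1124 − 607.83 = 516.17 N.
|H| = √(H_x² + H_y²) = √((925.33)² + (516.17)²) = 1059.6 N.

|H| ≈ 1060 N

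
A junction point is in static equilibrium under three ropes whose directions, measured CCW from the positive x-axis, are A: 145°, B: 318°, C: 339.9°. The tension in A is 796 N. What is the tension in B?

Resolve: ΣF_x = 796 cos 145° + T_B cos 318° + T_C cos 339.9° = 0.
        ΣF_y = 796 sin 145° + T_B sin 318° + T_C sin 339.9° = 0.
The known terms sum to (-652, 456.6) N, so 0.7431 T_B + 0.9391 T_C = 652 and -0.6691 T_B − 0.3437 T_C = -456.6.
Solving simultaneously: T_B = 548.8 N, T_C = 260.1 N.

T_B ≈ 549 N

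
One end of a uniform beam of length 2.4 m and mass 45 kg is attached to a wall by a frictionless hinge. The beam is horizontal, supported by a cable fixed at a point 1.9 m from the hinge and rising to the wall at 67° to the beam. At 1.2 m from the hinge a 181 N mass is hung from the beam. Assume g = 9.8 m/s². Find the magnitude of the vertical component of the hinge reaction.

|H_y| ≈ 229 N

Take torques about the hinge: T sin 67° · 1.9 = 45×9.8×1.2 + 181×1.2 = 746.4 N·m.
So T = 746.4 / (0.9205 × 1.9) = 426.77 N.
ΣF_y = 0: H_y = (45×9.8 + 181) − T sin 67° = 622 − 392.84 = 229.16 N.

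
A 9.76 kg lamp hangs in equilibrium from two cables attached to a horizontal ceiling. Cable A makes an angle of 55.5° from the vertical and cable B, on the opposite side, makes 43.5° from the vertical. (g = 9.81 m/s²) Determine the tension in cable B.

T_B ≈ 79.9 N

Angles from the horizontal: cable A is 90° − 55.5° = 34.5°, cable B is 90° − 43.5° = 46.5°.
Weight W = 9.76 × 9.81 = 95.75 N acts straight down.
Horizontal: T_A cos 34.5° = T_B cos 46.5°  →  T_A = 0.8353 T_B.
Vertical: T_A sin 34.5° + T_B sin 46.5° = 95.75.
Substituting the horizontal relation into the vertical equation gives 1.198 T_B = 95.75, so T_B = 79.89 N.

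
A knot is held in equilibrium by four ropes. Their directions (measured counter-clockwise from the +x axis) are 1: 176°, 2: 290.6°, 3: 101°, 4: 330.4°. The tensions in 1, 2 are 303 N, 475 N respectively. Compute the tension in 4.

T_4 ≈ 281 N

Resolve: ΣF_x = 303 cos 176° + 475 cos 290.6° + T_3 cos 101° + T_4 cos 330.4° = 0.
        ΣF_y = 303 sin 176° + 475 sin 290.6° + T_3 sin 101° + T_4 sin 330.4° = 0.
The known terms sum to (-135.1, -423.5) N, so -0.1908 T_3 + 0.8695 T_4 = 135.1 and 0.9816 T_3 − 0.4939 T_4 = 423.5.
Solving simultaneously: T_3 = 572.9 N, T_4 = 281.1 N.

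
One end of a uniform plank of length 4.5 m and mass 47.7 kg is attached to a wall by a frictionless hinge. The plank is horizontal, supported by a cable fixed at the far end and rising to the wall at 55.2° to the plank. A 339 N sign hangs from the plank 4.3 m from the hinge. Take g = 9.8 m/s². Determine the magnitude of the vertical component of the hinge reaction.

|H_y| ≈ 249 N

Take torques about the hinge: T sin 55.2° · 4.5 = 47.7×9.8×2.25 + 339×4.3 = 2509.5 N·m.
So T = 2509.5 / (0.8211 × 4.5) = 679.13 N.
ΣF_y = 0: H_y = (47.7×9.8 + 339) − T sin 55.2° = 806.46 − 557.66 = 248.8 N.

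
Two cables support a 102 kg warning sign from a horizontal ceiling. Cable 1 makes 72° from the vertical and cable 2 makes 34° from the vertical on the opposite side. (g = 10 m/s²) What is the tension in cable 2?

T_2 ≈ 1010 N

Angles from the horizontal: cable 1 is 90° − 72° = 18°, cable 2 is 90° − 34° = 56°.
Weight W = 102 × 10 = 1020 N acts straight down.
Horizontal: T_1 cos 18° = T_2 cos 56°  →  T_1 = 0.588 T_2.
Vertical: T_1 sin 18° + T_2 sin 56° = 1020.
Substituting the horizontal relation into the vertical equation gives 1.011 T_2 = 1020, so T_2 = 1009 N.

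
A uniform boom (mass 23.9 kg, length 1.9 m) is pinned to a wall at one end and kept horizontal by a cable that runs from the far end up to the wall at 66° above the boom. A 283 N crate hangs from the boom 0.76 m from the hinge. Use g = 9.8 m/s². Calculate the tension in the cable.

T ≈ 252 N

Take torques about the hinge: T sin 66° · 1.9 = 23.9×9.8×0.95 + 283×0.76 = 437.59 N·m.
So T = 437.59 / (0.9135 × 1.9) = 252.11 N.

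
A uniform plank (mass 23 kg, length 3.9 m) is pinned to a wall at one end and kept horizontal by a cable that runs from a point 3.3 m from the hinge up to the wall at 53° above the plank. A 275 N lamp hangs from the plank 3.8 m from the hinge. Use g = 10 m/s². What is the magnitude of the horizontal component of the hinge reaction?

H_x ≈ 341 N

Take torques about the hinge: T sin 53° · 3.3 = 23×10×1.95 + 275×3.8 = 1493.5 N·m.
So T = 1493.5 / (0.7986 × 3.3) = 566.69 N.
ΣF_x = 0: H_x = T cos 53° = 341.04 N.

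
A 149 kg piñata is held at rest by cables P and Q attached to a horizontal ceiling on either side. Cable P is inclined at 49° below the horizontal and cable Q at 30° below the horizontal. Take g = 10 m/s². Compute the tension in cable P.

T_P ≈ 1310 N

Weight W = 149 × 10 = 1490 N acts straight down.
Horizontal: T_P cos 49° = T_Q cos 30°  →  T_Q = 0.7576 T_P.
Vertical: T_P sin 49° + T_Q sin 30° = 1490.
Substituting the horizontal relation into the vertical equation gives 1.133 T_P = 1490, so T_P = 1315 N.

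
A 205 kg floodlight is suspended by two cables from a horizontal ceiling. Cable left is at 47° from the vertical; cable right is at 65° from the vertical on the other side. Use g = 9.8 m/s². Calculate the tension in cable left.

T_left ≈ 1960 N

Angles from the horizontal: cable left is 90° − 47° = 43°, cable right is 90° − 65° = 25°.
Weight W = 205 × 9.8 = 2009 N acts straight down.
Horizontal: T_left cos 43° = T_right cos 25°  →  T_right = 0.807 T_left.
Vertical: T_left sin 43° + T_right sin 25° = 2009.
Substituting the horizontal relation into the vertical equation gives 1.023 T_left = 2009, so T_left = 1964 N.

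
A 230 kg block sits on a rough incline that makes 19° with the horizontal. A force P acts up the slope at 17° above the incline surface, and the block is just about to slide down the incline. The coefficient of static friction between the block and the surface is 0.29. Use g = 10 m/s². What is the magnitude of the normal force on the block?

On the verge of sliding down the incline, friction equals μN and acts up the slope.
Perpendicular: N + P sin 17° = W cos 19° = 2175 N.
Along incline: P cos 17° + μN = W sin 19° with W sin 19° = 748.8 N.
Solving the pair for P and N: P = 135.6 N, N = 2135 N (and f = μN = 619.2 N).

N ≈ 2140 N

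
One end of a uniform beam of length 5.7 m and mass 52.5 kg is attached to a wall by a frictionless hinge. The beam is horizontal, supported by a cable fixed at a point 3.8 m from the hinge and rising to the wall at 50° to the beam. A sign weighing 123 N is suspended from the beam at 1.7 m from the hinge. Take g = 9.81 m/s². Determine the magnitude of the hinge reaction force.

Take torques about the hinge: T sin 50° · 3.8 = 52.5×9.81×2.85 + 123×1.7 = 1676.9 N·m.
So T = 1676.9 / (0.7660 × 3.8) = 576.07 N.
ΣF_x = 0: H_x = T cos 50° = 370.29 N.
ΣF_y = 0: H_y = (52.5×9.81 + 123) − T sin 50° = 638.02 − 441.3 = 196.73 N.
|H| = √(H_x² + H_y²) = √((370.29)² + (196.73)²) = 419.31 N.

|H| ≈ 419 N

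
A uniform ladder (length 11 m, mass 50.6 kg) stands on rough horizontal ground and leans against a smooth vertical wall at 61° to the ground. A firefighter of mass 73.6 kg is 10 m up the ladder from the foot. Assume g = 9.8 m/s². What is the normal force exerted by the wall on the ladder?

Torques about the foot: N_wall · 11 sin 61° = 50.6×9.8×5.5 cos 61° + 73.6×9.8×10 cos 61° → N_wall = 500.9 N.

N_wall ≈ 501 N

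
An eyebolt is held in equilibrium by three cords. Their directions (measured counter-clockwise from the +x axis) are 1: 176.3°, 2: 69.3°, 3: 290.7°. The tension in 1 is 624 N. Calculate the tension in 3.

T_3 ≈ 902 N

Resolve: ΣF_x = 624 cos 176.3° + T_2 cos 69.3° + T_3 cos 290.7° = 0.
        ΣF_y = 624 sin 176.3° + T_2 sin 69.3° + T_3 sin 290.7° = 0.
The known terms sum to (-622.7, 40.27) N, so 0.3535 T_2 + 0.3535 T_3 = 622.7 and 0.9354 T_2 − 0.9354 T_3 = -40.27.
Solving simultaneously: T_2 = 859.3 N, T_3 = 902.3 N.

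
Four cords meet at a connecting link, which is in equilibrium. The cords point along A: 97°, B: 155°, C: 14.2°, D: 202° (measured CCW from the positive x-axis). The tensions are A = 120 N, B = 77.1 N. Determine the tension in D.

T_D ≈ 1240 N

Resolve: ΣF_x = 120 cos 97° + 77.1 cos 155° + T_C cos 14.2° + T_D cos 202° = 0.
        ΣF_y = 120 sin 97° + 77.1 sin 155° + T_C sin 14.2° + T_D sin 202° = 0.
The known terms sum to (-84.5, 151.7) N, so 0.9694 T_C − 0.9272 T_D = 84.5 and 0.2453 T_C − 0.3746 T_D = -151.7.
Solving simultaneously: T_C = 1270 N, T_D = 1236 N.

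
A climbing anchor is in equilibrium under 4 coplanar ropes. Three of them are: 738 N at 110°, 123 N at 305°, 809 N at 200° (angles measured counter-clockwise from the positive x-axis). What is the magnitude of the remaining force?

Sum the known components: ΣF_x = -942.1 N, ΣF_y = 316 N.
For equilibrium the remaining force must supply (−ΣF_x, −ΣF_y) = (942.1, -316) N.
Magnitude = √((942.1)² + (-316)²) = 993.7 N; direction = atan2(-316, 942.1) = 341.5°.

F ≈ 994 N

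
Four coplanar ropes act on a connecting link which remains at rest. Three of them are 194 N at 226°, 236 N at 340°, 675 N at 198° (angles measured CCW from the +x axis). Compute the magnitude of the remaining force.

Sum the known components: ΣF_x = -555 N, ΣF_y = -428.9 N.
For equilibrium the remaining force must supply (−ΣF_x, −ΣF_y) = (555, 428.9) N.
Magnitude = √((555)² + (428.9)²) = 701.4 N; direction = atan2(428.9, 555) = 37.7°.

F ≈ 701 N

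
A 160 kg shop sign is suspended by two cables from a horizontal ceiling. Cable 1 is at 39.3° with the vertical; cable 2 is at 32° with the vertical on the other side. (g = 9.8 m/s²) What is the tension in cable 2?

T_2 ≈ 1050 N

Angles from the horizontal: cable 1 is 90° − 39.3° = 50.7°, cable 2 is 90° − 32° = 58°.
Weight W = 160 × 9.8 = 1568 N acts straight down.
Horizontal: T_1 cos 50.7° = T_2 cos 58°  →  T_1 = 0.8367 T_2.
Vertical: T_1 sin 50.7° + T_2 sin 58° = 1568.
Substituting the horizontal relation into the vertical equation gives 1.495 T_2 = 1568, so T_2 = 1048 N.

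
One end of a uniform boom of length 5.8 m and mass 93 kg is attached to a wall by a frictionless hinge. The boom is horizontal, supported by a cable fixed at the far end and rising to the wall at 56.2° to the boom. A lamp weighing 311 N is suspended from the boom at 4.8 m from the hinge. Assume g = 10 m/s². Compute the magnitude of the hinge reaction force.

|H| ≈ 709 N

Take torques about the hinge: T sin 56.2° · 5.8 = 93×10×2.9 + 311×4.8 = 4189.8 N·m.
So T = 4189.8 / (0.8310 × 5.8) = 869.31 N.
ΣF_x = 0: H_x = T cos 56.2° = 483.59 N.
ΣF_y = 0: H_y = (93×10 + 311) − T sin 56.2° = 1241 − 722.38 = 518.62 N.
|H| = √(H_x² + H_y²) = √((483.59)² + (518.62)²) = 709.1 N.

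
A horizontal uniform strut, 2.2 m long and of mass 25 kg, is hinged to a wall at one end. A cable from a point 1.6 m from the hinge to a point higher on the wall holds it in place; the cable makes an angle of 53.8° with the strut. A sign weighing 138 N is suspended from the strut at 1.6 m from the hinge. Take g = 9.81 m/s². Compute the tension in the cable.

T ≈ 380 N

Take torques about the hinge: T sin 53.8° · 1.6 = 25×9.81×1.1 + 138×1.6 = 490.58 N·m.
So T = 490.58 / (0.8070 × 1.6) = 379.96 N.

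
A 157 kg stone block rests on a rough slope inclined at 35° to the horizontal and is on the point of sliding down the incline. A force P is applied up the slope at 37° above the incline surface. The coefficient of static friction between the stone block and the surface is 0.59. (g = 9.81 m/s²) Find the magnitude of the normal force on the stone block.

On the verge of sliding down the incline, friction equals μN and acts up the slope.
Perpendicular: N + P sin 37° = W cos 35° = 1262 N.
Along incline: P cos 37° + μN = W sin 35° with W sin 35° = 883.4 N.
Solving the pair for P and N: P = 313.5 N, N = 1073 N (and f = μN = 633.1 N).

N ≈ 1070 N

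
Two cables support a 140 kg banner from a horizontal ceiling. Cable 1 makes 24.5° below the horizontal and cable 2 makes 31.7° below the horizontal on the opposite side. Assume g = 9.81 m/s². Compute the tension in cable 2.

Weight W = 140 × 9.81 = 1373 N acts straight down.
Horizontal: T_1 cos 24.5° = T_2 cos 31.7°  →  T_1 = 0.935 T_2.
Vertical: T_1 sin 24.5° + T_2 sin 31.7° = 1373.
Substituting the horizontal relation into the vertical equation gives 0.9132 T_2 = 1373, so T_2 = 1504 N.

T_2 ≈ 1500 N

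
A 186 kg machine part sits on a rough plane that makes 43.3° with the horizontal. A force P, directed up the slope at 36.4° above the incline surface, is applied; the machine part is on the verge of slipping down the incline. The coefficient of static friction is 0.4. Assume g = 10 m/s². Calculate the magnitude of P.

P ≈ 1290 N

On the verge of sliding down the incline, friction equals μN and acts up the slope.
Perpendicular: N + P sin 36.4° = W cos 43.3° = 1354 N.
Along incline: P cos 36.4° + μN = W sin 43.3° with W sin 43.3° = 1276 N.
Solving the pair for P and N: P = 1294 N, N = 586 N (and f = μN = 234.4 N).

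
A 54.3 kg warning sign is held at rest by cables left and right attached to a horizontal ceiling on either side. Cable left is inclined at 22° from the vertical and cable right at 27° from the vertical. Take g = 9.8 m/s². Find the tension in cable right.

T_right ≈ 264 N

Angles from the horizontal: cable left is 90° − 22° = 68°, cable right is 90° − 27° = 63°.
Weight W = 54.3 × 9.8 = 532.1 N acts straight down.
Horizontal: T_left cos 68° = T_right cos 63°  →  T_left = 1.212 T_right.
Vertical: T_left sin 68° + T_right sin 63° = 532.1.
Substituting the horizontal relation into the vertical equation gives 2.015 T_right = 532.1, so T_right = 264.1 N.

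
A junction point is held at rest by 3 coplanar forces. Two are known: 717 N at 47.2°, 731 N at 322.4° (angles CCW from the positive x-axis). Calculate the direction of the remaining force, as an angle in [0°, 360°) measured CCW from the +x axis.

θ ≈ 184°

Sum the known components: ΣF_x = 1066 N, ΣF_y = 80.07 N.
For equilibrium the remaining force must supply (−ΣF_x, −ΣF_y) = (-1066, -80.07) N.
Magnitude = √((-1066)² + (-80.07)²) = 1069 N; direction = atan2(-80.07, -1066) = 184.3°.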